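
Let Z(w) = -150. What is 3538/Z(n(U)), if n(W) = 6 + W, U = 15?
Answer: -1769/75 ≈ -23.587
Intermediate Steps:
3538/Z(n(U)) = 3538/(-150) = 3538*(-1/150) = -1769/75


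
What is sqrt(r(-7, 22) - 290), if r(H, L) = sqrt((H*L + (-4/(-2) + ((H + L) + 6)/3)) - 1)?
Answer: sqrt(-290 + I*sqrt(146)) ≈ 0.3547 + 17.033*I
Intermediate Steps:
r(H, L) = sqrt(3 + H/3 + L/3 + H*L) (r(H, L) = sqrt((H*L + (-4*(-1/2) + (6 + H + L)*(1/3))) - 1) = sqrt((H*L + (2 + (2 + H/3 + L/3))) - 1) = sqrt((H*L + (4 + H/3 + L/3)) - 1) = sqrt((4 + H/3 + L/3 + H*L) - 1) = sqrt(3 + H/3 + L/3 + H*L))
sqrt(r(-7, 22) - 290) = sqrt(sqrt(27 + 3*(-7) + 3*22 + 9*(-7)*22)/3 - 290) = sqrt(sqrt(27 - 21 + 66 - 1386)/3 - 290) = sqrt(sqrt(-1314)/3 - 290) = sqrt((3*I*sqrt(146))/3 - 290) = sqrt(I*sqrt(146) - 290) = sqrt(-290 + I*sqrt(146))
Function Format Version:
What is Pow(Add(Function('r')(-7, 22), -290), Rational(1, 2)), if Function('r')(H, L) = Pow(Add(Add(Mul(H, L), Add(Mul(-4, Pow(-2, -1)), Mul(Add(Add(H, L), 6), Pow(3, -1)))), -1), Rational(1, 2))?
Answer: Pow(Add(-290, Mul(I, Pow(146, Rational(1, 2)))), Rational(1, 2)) ≈ Add(0.3547, Mul(17.033, I))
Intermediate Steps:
Function('r')(H, L) = Pow(Add(3, Mul(Rational(1, 3), H), Mul(Rational(1, 3), L), Mul(H, L)), Rational(1, 2)) (Function('r')(H, L) = Pow(Add(Add(Mul(H, L), Add(Mul(-4, Rational(-1, 2)), Mul(Add(6, H, L), Rational(1, 3)))), -1), Rational(1, 2)) = Pow(Add(Add(Mul(H, L), Add(2, Add(2, Mul(Rational(1, 3), H), Mul(Rational(1, 3), L)))), -1), Rational(1, 2)) = Pow(Add(Add(Mul(H, L), Add(4, Mul(Rational(1, 3), H), Mul(Rational(1, 3), L))), -1), Rational(1, 2)) = Pow(Add(Add(4, Mul(Rational(1, 3), H), Mul(Rational(1, 3), L), Mul(H, L)), -1), Rational(1, 2)) = Pow(Add(3, Mul(Rational(1, 3), H), Mul(Rational(1, 3), L), Mul(H, L)), Rational(1, 2)))
Pow(Add(Function('r')(-7, 22), -290), Rational(1, 2)) = Pow(Add(Mul(Rational(1, 3), Pow(Add(27, Mul(3, -7), Mul(3, 22), Mul(9, -7, 22)), Rational(1, 2))), -290), Rational(1, 2)) = Pow(Add(Mul(Rational(1, 3), Pow(Add(27, -21, 66, -1386), Rational(1, 2))), -290), Rational(1, 2)) = Pow(Add(Mul(Rational(1, 3), Pow(-1314, Rational(1, 2))), -290), Rational(1, 2)) = Pow(Add(Mul(Rational(1, 3), Mul(3, I, Pow(146, Rational(1, 2)))), -290), Rational(1, 2)) = Pow(Add(Mul(I, Pow(146, Rational(1, 2))), -290), Rational(1, 2)) = Pow(Add(-290, Mul(I, Pow(146, Rational(1, 2)))), Rational(1, 2))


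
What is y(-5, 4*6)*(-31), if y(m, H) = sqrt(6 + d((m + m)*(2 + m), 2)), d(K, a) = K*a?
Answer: -31*sqrt(66) ≈ -251.85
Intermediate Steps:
y(m, H) = sqrt(6 + 4*m*(2 + m)) (y(m, H) = sqrt(6 + ((m + m)*(2 + m))*2) = sqrt(6 + ((2*m)*(2 + m))*2) = sqrt(6 + (2*m*(2 + m))*2) = sqrt(6 + 4*m*(2 + m)))
y(-5, 4*6)*(-31) = (sqrt(2)*sqrt(3 + 2*(-5)*(2 - 5)))*(-31) = (sqrt(2)*sqrt(3 + 2*(-5)*(-3)))*(-31) = (sqrt(2)*sqrt(3 + 30))*(-31) = (sqrt(2)*sqrt(33))*(-31) = sqrt(66)*(-31) = -31*sqrt(66)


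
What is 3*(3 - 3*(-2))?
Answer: 27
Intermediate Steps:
3*(3 - 3*(-2)) = 3*(3 + 6) = 3*9 = 27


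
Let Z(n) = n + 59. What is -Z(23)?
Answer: -82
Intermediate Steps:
Z(n) = 59 + n
-Z(23) = -(59 + 23) = -1*82 = -82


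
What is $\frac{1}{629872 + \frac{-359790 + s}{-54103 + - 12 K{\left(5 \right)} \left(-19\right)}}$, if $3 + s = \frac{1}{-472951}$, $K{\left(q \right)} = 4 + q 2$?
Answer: $\frac{24078408361}{15166485395618936} \approx 1.5876 \cdot 10^{-6}$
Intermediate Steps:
$K{\left(q \right)} = 4 + 2 q$
$s = - \frac{1418854}{472951}$ ($s = -3 + \frac{1}{-472951} = -3 - \frac{1}{472951} = - \frac{1418854}{472951} \approx -3.0$)
$\frac{1}{629872 + \frac{-359790 + s}{-54103 + - 12 K{\left(5 \right)} \left(-19\right)}} = \frac{1}{629872 + \frac{-359790 - \frac{1418854}{472951}}{-54103 + - 12 \left(4 + 2 \cdot 5\right) \left(-19\right)}} = \frac{1}{629872 - \frac{170164459144}{472951 \left(-54103 + - 12 \left(4 + 10\right) \left(-19\right)\right)}} = \frac{1}{629872 - \frac{170164459144}{472951 \left(-54103 + \left(-12\right) 14 \left(-19\right)\right)}} = \frac{1}{629872 - \frac{170164459144}{472951 \left(-54103 - -3192\right)}} = \frac{1}{629872 - \frac{170164459144}{472951 \left(-54103 + 3192\right)}} = \frac{1}{629872 - \frac{170164459144}{472951 \left(-50911\right)}} = \frac{1}{629872 - - \frac{170164459144}{24078408361}} = \frac{1}{629872 + \frac{170164459144}{24078408361}} = \frac{1}{\frac{15166485395618936}{24078408361}} = \frac{24078408361}{15166485395618936}$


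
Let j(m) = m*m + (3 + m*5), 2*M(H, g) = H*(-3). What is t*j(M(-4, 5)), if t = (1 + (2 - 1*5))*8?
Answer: -1104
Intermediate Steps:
M(H, g) = -3*H/2 (M(H, g) = (H*(-3))/2 = (-3*H)/2 = -3*H/2)
j(m) = 3 + m² + 5*m (j(m) = m² + (3 + 5*m) = 3 + m² + 5*m)
t = -16 (t = (1 + (2 - 5))*8 = (1 - 3)*8 = -2*8 = -16)
t*j(M(-4, 5)) = -16*(3 + (-3/2*(-4))² + 5*(-3/2*(-4))) = -16*(3 + 6² + 5*6) = -16*(3 + 36 + 30) = -16*69 = -1104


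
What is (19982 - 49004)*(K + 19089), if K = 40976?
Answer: -1743206430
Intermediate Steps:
(19982 - 49004)*(K + 19089) = (19982 - 49004)*(40976 + 19089) = -29022*60065 = -1743206430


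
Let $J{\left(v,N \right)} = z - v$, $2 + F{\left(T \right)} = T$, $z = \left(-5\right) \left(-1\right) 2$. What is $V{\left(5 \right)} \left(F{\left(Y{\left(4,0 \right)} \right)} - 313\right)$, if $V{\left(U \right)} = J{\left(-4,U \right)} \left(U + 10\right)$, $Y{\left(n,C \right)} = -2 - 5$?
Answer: $-67620$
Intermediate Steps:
$Y{\left(n,C \right)} = -7$
$z = 10$ ($z = 5 \cdot 2 = 10$)
$F{\left(T \right)} = -2 + T$
$J{\left(v,N \right)} = 10 - v$
$V{\left(U \right)} = 140 + 14 U$ ($V{\left(U \right)} = \left(10 - -4\right) \left(U + 10\right) = \left(10 + 4\right) \left(10 + U\right) = 14 \left(10 + U\right) = 140 + 14 U$)
$V{\left(5 \right)} \left(F{\left(Y{\left(4,0 \right)} \right)} - 313\right) = \left(140 + 14 \cdot 5\right) \left(\left(-2 - 7\right) - 313\right) = \left(140 + 70\right) \left(-9 - 313\right) = 210 \left(-322\right) = -67620$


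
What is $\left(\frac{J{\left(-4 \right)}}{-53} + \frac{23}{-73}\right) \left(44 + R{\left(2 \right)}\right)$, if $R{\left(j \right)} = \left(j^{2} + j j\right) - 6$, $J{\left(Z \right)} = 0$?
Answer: $- \frac{1058}{73} \approx -14.493$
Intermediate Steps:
$R{\left(j \right)} = -6 + 2 j^{2}$ ($R{\left(j \right)} = \left(j^{2} + j^{2}\right) - 6 = 2 j^{2} - 6 = -6 + 2 j^{2}$)
$\left(\frac{J{\left(-4 \right)}}{-53} + \frac{23}{-73}\right) \left(44 + R{\left(2 \right)}\right) = \left(\frac{0}{-53} + \frac{23}{-73}\right) \left(44 - \left(6 - 2 \cdot 2^{2}\right)\right) = \left(0 \left(- \frac{1}{53}\right) + 23 \left(- \frac{1}{73}\right)\right) \left(44 + \left(-6 + 2 \cdot 4\right)\right) = \left(0 - \frac{23}{73}\right) \left(44 + \left(-6 + 8\right)\right) = - \frac{23 \left(44 + 2\right)}{73} = \left(- \frac{23}{73}\right) 46 = - \frac{1058}{73}$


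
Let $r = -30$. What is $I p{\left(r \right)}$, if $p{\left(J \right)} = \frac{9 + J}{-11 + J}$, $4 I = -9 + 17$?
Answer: $\frac{42}{41} \approx 1.0244$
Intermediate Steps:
$I = 2$ ($I = \frac{-9 + 17}{4} = \frac{1}{4} \cdot 8 = 2$)
$p{\left(J \right)} = \frac{9 + J}{-11 + J}$
$I p{\left(r \right)} = 2 \frac{9 - 30}{-11 - 30} = 2 \frac{1}{-41} \left(-21\right) = 2 \left(\left(- \frac{1}{41}\right) \left(-21\right)\right) = 2 \cdot \frac{21}{41} = \frac{42}{41}$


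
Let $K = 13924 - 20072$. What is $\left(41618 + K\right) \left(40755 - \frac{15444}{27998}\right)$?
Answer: $\frac{20236398420810}{13999} \approx 1.4456 \cdot 10^{9}$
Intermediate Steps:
$K = -6148$ ($K = 13924 - 20072 = -6148$)
$\left(41618 + K\right) \left(40755 - \frac{15444}{27998}\right) = \left(41618 - 6148\right) \left(40755 - \frac{15444}{27998}\right) = 35470 \left(40755 - \frac{7722}{13999}\right) = 35470 \cdot \frac{570521523}{13999} = \frac{20236398420810}{13999}$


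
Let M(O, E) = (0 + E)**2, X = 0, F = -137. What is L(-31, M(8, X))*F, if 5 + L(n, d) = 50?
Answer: -6165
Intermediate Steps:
M(O, E) = E**2
L(n, d) = 45 (L(n, d) = -5 + 50 = 45)
L(-31, M(8, X))*F = 45*(-137) = -6165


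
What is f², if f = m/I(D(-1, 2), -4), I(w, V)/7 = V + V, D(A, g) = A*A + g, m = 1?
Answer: 1/3136 ≈ 0.00031888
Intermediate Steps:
D(A, g) = g + A² (D(A, g) = A² + g = g + A²)
I(w, V) = 14*V (I(w, V) = 7*(V + V) = 7*(2*V) = 14*V)
f = -1/56 (f = 1/(14*(-4)) = 1/(-56) = 1*(-1/56) = -1/56 ≈ -0.017857)
f² = (-1/56)² = 1/3136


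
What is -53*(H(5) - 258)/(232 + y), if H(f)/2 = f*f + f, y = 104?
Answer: 1749/56 ≈ 31.232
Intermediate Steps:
H(f) = 2*f + 2*f**2 (H(f) = 2*(f*f + f) = 2*(f**2 + f) = 2*(f + f**2) = 2*f + 2*f**2)
-53*(H(5) - 258)/(232 + y) = -53*(2*5*(1 + 5) - 258)/(232 + 104) = -53*(2*5*6 - 258)/336 = -53*(60 - 258)/336 = -(-10494)/336 = -53*(-33/56) = 1749/56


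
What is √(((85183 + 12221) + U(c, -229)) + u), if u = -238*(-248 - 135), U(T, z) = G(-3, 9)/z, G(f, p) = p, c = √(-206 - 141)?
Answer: √9888168017/229 ≈ 434.23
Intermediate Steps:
c = I*√347 (c = √(-347) = I*√347 ≈ 18.628*I)
U(T, z) = 9/z
u = 91154 (u = -238*(-383) = 91154)
√(((85183 + 12221) + U(c, -229)) + u) = √(((85183 + 12221) + 9/(-229)) + 91154) = √((97404 + 9*(-1/229)) + 91154) = √((97404 - 9/229) + 91154) = √(22305507/229 + 91154) = √(43179773/229) = √9888168017/229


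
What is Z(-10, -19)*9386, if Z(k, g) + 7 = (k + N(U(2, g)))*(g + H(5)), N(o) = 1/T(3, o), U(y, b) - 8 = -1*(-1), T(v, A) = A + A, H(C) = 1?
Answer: 1614392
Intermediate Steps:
T(v, A) = 2*A
U(y, b) = 9 (U(y, b) = 8 - 1*(-1) = 8 + 1 = 9)
N(o) = 1/(2*o)
Z(k, g) = -7 + (1 + g)*(1/18 + k) (Z(k, g) = -7 + (k + (1/2)/9)*(g + 1) = -7 + (k + (1/2)*(1/9))*(1 + g) = -7 + (k + 1/18)*(1 + g) = -7 + (1/18 + k)*(1 + g) = -7 + (1 + g)*(1/18 + k))
Z(-10, -19)*9386 = (-125/18 - 10 + (1/18)*(-19) - 19*(-10))*9386 = (-125/18 - 10 - 19/18 + 190)*9386 = 172*9386 = 1614392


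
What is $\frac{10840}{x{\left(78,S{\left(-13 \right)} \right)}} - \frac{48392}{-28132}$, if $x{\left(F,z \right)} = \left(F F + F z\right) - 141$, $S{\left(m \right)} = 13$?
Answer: $\frac{160403506}{48928581} \approx 3.2783$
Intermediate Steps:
$x{\left(F,z \right)} = -141 + F^{2} + F z$ ($x{\left(F,z \right)} = \left(F^{2} + F z\right) - 141 = -141 + F^{2} + F z$)
$\frac{10840}{x{\left(78,S{\left(-13 \right)} \right)}} - \frac{48392}{-28132} = \frac{10840}{-141 + 78^{2} + 78 \cdot 13} - \frac{48392}{-28132} = \frac{10840}{-141 + 6084 + 1014} - - \frac{12098}{7033} = \frac{10840}{6957} + \frac{12098}{7033} = \frac{160403506}{48928581}$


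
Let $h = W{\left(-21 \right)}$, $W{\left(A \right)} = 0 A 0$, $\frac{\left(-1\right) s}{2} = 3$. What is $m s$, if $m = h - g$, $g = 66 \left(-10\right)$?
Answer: $-3960$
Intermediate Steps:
$g = -660$
$s = -6$ ($s = \left(-2\right) 3 = -6$)
$W{\left(A \right)} = 0$ ($W{\left(A \right)} = 0 \cdot 0 = 0$)
$h = 0$
$m = 660$ ($m = 0 - -660 = 0 + 660 = 660$)
$m s = 660 \left(-6\right) = -3960$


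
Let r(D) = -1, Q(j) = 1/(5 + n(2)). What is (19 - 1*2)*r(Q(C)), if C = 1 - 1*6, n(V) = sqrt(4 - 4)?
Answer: -17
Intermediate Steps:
n(V) = 0 (n(V) = sqrt(0) = 0)
C = -5 (C = 1 - 6 = -5)
Q(j) = 1/5 (Q(j) = 1/(5 + 0) = 1/5)
(19 - 1*2)*r(Q(C)) = (19 - 1*2)*(-1) = (19 - 2)*(-1) = 17*(-1) = -17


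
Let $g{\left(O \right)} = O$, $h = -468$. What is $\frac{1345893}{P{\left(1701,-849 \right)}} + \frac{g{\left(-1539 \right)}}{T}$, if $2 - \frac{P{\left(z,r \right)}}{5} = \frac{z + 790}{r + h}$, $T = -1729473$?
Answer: $\frac{1021853993472396}{14772581875} \approx 69172.0$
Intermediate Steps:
$P{\left(z,r \right)} = 10 - \frac{5 \left(790 + z\right)}{-468 + r}$ ($P{\left(z,r \right)} = 10 - 5 \frac{z + 790}{r - 468} = 10 - 5 \frac{790 + z}{-468 + r} = 10 - \frac{5 \left(790 + z\right)}{-468 + r}$)
$\frac{1345893}{P{\left(1701,-849 \right)}} + \frac{g{\left(-1539 \right)}}{T} = \frac{1345893}{5 \frac{1}{-468 - 849} \left(-1726 - 1701 + 2 \left(-849\right)\right)} - \frac{1539}{-1729473} = \frac{1345893}{5 \frac{1}{-1317} \left(-1726 - 1701 - 1698\right)} - - \frac{513}{576491} = \frac{1345893}{5 \left(- \frac{1}{1317}\right) \left(-5125\right)} + \frac{513}{576491} = \frac{1345893}{\frac{25625}{1317}} + \frac{513}{576491} = 1345893 \cdot \frac{1317}{25625} + \frac{513}{576491} = \frac{1772541081}{25625} + \frac{513}{576491} = \frac{1021853993472396}{14772581875}$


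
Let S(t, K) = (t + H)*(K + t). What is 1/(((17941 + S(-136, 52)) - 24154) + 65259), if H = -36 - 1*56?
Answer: 1/78198 ≈ 1.2788e-5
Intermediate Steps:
H = -92 (H = -36 - 56 = -92)
S(t, K) = (-92 + t)*(K + t) (S(t, K) = (t - 92)*(K + t) = (-92 + t)*(K + t))
1/(((17941 + S(-136, 52)) - 24154) + 65259) = 1/(((17941 + ((-136)**2 - 92*52 - 92*(-136) + 52*(-136))) - 24154) + 65259) = 1/(((17941 + (18496 - 4784 + 12512 - 7072)) - 24154) + 65259) = 1/(((17941 + 19152) - 24154) + 65259) = 1/((37093 - 24154) + 65259) = 1/(12939 + 65259) = 1/78198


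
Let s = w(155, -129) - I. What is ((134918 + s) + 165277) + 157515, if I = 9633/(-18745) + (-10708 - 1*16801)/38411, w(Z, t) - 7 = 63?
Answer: 329608983856468/720014195 ≈ 4.5778e+5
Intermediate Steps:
w(Z, t) = 70 (w(Z, t) = 7 + 63 = 70)
I = -885669368/720014195 (I = 9633*(-1/18745) + (-10708 - 16801)*(1/38411) = -9633/18745 - 27509*1/38411 = -9633/18745 - 27509/38411 = -885669368/720014195 ≈ -1.2301)
s = 51286663018/720014195 (s = 70 - 1*(-885669368/720014195) = 70 + 885669368/720014195 = 51286663018/720014195 ≈ 71.230)
((134918 + s) + 165277) + 157515 = ((134918 + 51286663018/720014195) + 165277) + 157515 = (97194161824028/720014195 + 165277) + 157515 = 216195947931043/720014195 + 157515 = 329608983856468/720014195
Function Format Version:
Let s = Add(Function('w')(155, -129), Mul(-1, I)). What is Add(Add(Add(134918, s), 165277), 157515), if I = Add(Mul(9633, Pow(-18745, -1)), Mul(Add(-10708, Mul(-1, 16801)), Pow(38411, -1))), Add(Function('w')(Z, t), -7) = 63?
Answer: Rational(329608983856468, 720014195) ≈ 4.5778e+5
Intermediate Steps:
Function('w')(Z, t) = 70 (Function('w')(Z, t) = Add(7, 63) = 70)
I = Rational(-885669368, 720014195) (I = Add(Mul(9633, Rational(-1, 18745)), Mul(Add(-10708, -16801), Rational(1, 38411))) = Add(Rational(-9633, 18745), Mul(-27509, Rational(1, 38411))) = Add(Rational(-9633, 18745), Rational(-27509, 38411)) = Rational(-885669368, 720014195) ≈ -1.2301)
s = Rational(51286663018, 720014195) (s = Add(70, Mul(-1, Rational(-885669368, 720014195))) = Add(70, Rational(885669368, 720014195)) = Rational(51286663018, 720014195) ≈ 71.230)
Add(Add(Add(134918, s), 165277), 157515) = Add(Add(Add(134918, Rational(51286663018, 720014195)), 165277), 157515) = Add(Add(Rational(97194161824028, 720014195), 165277), 157515) = Add(Rational(216195947931043, 720014195), 157515) = Rational(329608983856468, 720014195)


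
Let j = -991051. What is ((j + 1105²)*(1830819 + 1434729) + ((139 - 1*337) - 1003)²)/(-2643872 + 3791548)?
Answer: 750992578153/1147676 ≈ 6.5436e+5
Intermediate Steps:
((j + 1105²)*(1830819 + 1434729) + ((139 - 1*337) - 1003)²)/(-2643872 + 3791548) = ((-991051 + 1105²)*(1830819 + 1434729) + ((139 - 1*337) - 1003)²)/(-2643872 + 3791548) = ((-991051 + 1221025)*3265548 + ((139 - 337) - 1003)²)/1147676 = (229974*3265548 + (-198 - 1003)²)*(1/1147676) = (750991135752 + (-1201)²)*(1/1147676) = (750991135752 + 1442401)*(1/1147676) = 750992578153*(1/1147676) = 750992578153/1147676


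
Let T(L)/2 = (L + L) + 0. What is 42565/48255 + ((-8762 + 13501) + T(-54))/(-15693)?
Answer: 29981012/50484381 ≈ 0.59387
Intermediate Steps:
T(L) = 4*L (T(L) = 2*((L + L) + 0) = 2*(2*L + 0) = 2*(2*L) = 4*L)
42565/48255 + ((-8762 + 13501) + T(-54))/(-15693) = 42565/48255 + ((-8762 + 13501) + 4*(-54))/(-15693) = 42565*(1/48255) + (4739 - 216)*(-1/15693) = 8513/9651 + 4523*(-1/15693) = 8513/9651 - 4523/15693 = 29981012/50484381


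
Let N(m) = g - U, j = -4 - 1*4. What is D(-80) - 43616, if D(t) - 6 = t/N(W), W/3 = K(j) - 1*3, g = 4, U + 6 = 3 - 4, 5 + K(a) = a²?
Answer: -479790/11 ≈ -43617.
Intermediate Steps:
j = -8 (j = -4 - 4 = -8)
K(a) = -5 + a²
U = -7 (U = -6 + (3 - 4) = -6 - 1 = -7)
W = 168 (W = 3*((-5 + (-8)²) - 1*3) = 3*((-5 + 64) - 3) = 3*(59 - 3) = 3*56 = 168)
N(m) = 11 (N(m) = 4 - 1*(-7) = 4 + 7 = 11)
D(t) = 6 + t/11
D(-80) - 43616 = (6 + (1/11)*(-80)) - 43616 = (6 - 80/11) - 43616 = -14/11 - 43616 = -479790/11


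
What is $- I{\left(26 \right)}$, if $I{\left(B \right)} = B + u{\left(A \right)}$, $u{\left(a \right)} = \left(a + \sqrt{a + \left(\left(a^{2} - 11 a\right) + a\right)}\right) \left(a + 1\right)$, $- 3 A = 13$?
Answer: $- \frac{364}{9} + \frac{20 \sqrt{130}}{9} \approx -15.107$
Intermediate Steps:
$A = - \frac{13}{3}$ ($A = \left(- \frac{1}{3}\right) 13 = - \frac{13}{3} \approx -4.3333$)
$u{\left(a \right)} = \left(1 + a\right) \left(a + \sqrt{a^{2} - 9 a}\right)$ ($u{\left(a \right)} = \left(a + \sqrt{a + \left(a^{2} - 10 a\right)}\right) \left(1 + a\right) = \left(a + \sqrt{a^{2} - 9 a}\right) \left(1 + a\right) = \left(1 + a\right) \left(a + \sqrt{a^{2} - 9 a}\right)$)
$I{\left(B \right)} = \frac{130}{9} + B - \frac{20 \sqrt{130}}{9}$ ($I{\left(B \right)} = B + \left(- \frac{13}{3} + \left(- \frac{13}{3}\right)^{2} + \sqrt{- \frac{13 \left(-9 - \frac{13}{3}\right)}{3}} - \frac{13 \sqrt{- \frac{13 \left(-9 - \frac{13}{3}\right)}{3}}}{3}\right) = B + \left(- \frac{13}{3} + \frac{169}{9} + \sqrt{\left(- \frac{13}{3}\right) \left(- \frac{40}{3}\right)} - \frac{13 \sqrt{\left(- \frac{13}{3}\right) \left(- \frac{40}{3}\right)}}{3}\right) = B + \left(- \frac{13}{3} + \frac{169}{9} + \sqrt{\frac{520}{9}} - \frac{13 \sqrt{\frac{520}{9}}}{3}\right) = B + \left(- \frac{13}{3} + \frac{169}{9} + \frac{2 \sqrt{130}}{3} - \frac{13 \frac{2 \sqrt{130}}{3}}{3}\right) = B + \left(- \frac{13}{3} + \frac{169}{9} + \frac{2 \sqrt{130}}{3} - \frac{26 \sqrt{130}}{9}\right) = B + \left(\frac{130}{9} - \frac{20 \sqrt{130}}{9}\right) = \frac{130}{9} + B - \frac{20 \sqrt{130}}{9}$)
$- I{\left(26 \right)} = - (\frac{130}{9} + 26 - \frac{20 \sqrt{130}}{9}) = - (\frac{364}{9} - \frac{20 \sqrt{130}}{9}) = - \frac{364}{9} + \frac{20 \sqrt{130}}{9}$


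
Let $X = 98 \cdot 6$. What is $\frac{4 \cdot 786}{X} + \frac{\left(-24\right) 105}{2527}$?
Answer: $\frac{76942}{17689} \approx 4.3497$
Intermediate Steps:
$X = 588$
$\frac{4 \cdot 786}{X} + \frac{\left(-24\right) 105}{2527} = \frac{4 \cdot 786}{588} + \frac{\left(-24\right) 105}{2527} = 3144 \cdot \frac{1}{588} - \frac{360}{361} = \frac{262}{49} - \frac{360}{361} = \frac{76942}{17689}$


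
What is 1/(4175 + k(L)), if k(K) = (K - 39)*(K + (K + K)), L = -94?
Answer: 1/41681 ≈ 2.3992e-5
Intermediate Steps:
k(K) = 3*K*(-39 + K) (k(K) = (-39 + K)*(K + 2*K) = (-39 + K)*(3*K) = 3*K*(-39 + K))
1/(4175 + k(L)) = 1/(4175 + 3*(-94)*(-39 - 94)) = 1/(4175 + 3*(-94)*(-133)) = 1/(4175 + 37506) = 1/41681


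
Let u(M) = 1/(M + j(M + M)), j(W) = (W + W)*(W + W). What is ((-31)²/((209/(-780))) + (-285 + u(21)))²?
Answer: 32790728785844929936/2187716102649 ≈ 1.4989e+7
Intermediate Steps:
j(W) = 4*W² (j(W) = (2*W)*(2*W) = 4*W²)
u(M) = 1/(M + 16*M²) (u(M) = 1/(M + 4*(M + M)²) = 1/(M + 4*(2*M)²) = 1/(M + 4*(4*M²)) = 1/(M + 16*M²))
((-31)²/((209/(-780))) + (-285 + u(21)))² = ((-31)²/((209/(-780))) + (-285 + 1/(21*(1 + 16*21))))² = (961/((209*(-1/780))) + (-285 + 1/(21*(1 + 336))))² = (961/(-209/780) + (-285 + (1/21)/337))² = (961*(-780/209) + (-285 + (1/21)*(1/337)))² = (-749580/209 + (-285 + 1/7077))² = (-749580/209 - 2016944/7077)² = (-5726318956/1479093)² = 32790728785844929936/2187716102649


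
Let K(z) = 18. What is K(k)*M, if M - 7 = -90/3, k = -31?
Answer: -414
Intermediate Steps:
M = -23 (M = 7 - 90/3 = 7 - 90*1/3 = 7 - 30 = -23)
K(k)*M = 18*(-23) = -414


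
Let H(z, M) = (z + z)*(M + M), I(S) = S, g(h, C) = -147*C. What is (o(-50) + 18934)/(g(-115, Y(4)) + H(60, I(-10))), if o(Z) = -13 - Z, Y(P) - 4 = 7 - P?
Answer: -18971/3429 ≈ -5.5325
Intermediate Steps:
Y(P) = 11 - P (Y(P) = 4 + (7 - P) = 11 - P)
H(z, M) = 4*M*z (H(z, M) = (2*z)*(2*M) = 4*M*z)
(o(-50) + 18934)/(g(-115, Y(4)) + H(60, I(-10))) = ((-13 - 1*(-50)) + 18934)/(-147*(11 - 1*4) + 4*(-10)*60) = ((-13 + 50) + 18934)/(-147*(11 - 4) - 2400) = (37 + 18934)/(-147*7 - 2400) = 18971/(-1029 - 2400) = 18971/(-3429) = 18971*(-1/3429) = -18971/3429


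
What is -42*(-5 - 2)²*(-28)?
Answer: 57624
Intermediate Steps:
-42*(-5 - 2)²*(-28) = -42*(-7)²*(-28) = -42*49*(-28) = -2058*(-28) = 57624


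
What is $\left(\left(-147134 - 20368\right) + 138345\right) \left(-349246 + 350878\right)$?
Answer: $-47584224$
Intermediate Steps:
$\left(\left(-147134 - 20368\right) + 138345\right) \left(-349246 + 350878\right) = \left(-167502 + 138345\right) 1632 = \left(-29157\right) 1632 = -47584224$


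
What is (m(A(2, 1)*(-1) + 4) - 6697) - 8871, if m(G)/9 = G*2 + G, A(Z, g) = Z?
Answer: -15514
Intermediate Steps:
m(G) = 27*G (m(G) = 9*(G*2 + G) = 9*(2*G + G) = 9*(3*G) = 27*G)
(m(A(2, 1)*(-1) + 4) - 6697) - 8871 = (27*(2*(-1) + 4) - 6697) - 8871 = (27*(-2 + 4) - 6697) - 8871 = (27*2 - 6697) - 8871 = (54 - 6697) - 8871 = -6643 - 8871 = -15514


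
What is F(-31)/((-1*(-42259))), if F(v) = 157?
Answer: 157/42259 ≈ 0.0037152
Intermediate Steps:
F(-31)/((-1*(-42259))) = 157/((-1*(-42259))) = 157/42259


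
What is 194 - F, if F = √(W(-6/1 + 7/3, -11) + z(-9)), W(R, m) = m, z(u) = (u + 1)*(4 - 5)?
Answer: 194 - I*√3 ≈ 194.0 - 1.732*I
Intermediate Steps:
z(u) = -1 - u (z(u) = (1 + u)*(-1) = -1 - u)
F = I*√3 (F = √(-11 + (-1 - 1*(-9))) = √(-11 + (-1 + 9)) = √(-11 + 8) = √(-3) = I*√3 ≈ 1.732*I)
194 - F = 194 - I*√3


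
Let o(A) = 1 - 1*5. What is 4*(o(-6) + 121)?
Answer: 468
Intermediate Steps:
o(A) = -4 (o(A) = 1 - 5 = -4)
4*(o(-6) + 121) = 4*(-4 + 121) = 4*117 = 468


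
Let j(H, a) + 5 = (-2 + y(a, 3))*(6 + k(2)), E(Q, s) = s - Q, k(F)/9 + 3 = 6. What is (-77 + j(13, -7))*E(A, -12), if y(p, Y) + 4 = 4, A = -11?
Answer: 148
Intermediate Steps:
k(F) = 27 (k(F) = -27 + 9*6 = -27 + 54 = 27)
y(p, Y) = 0 (y(p, Y) = -4 + 4 = 0)
j(H, a) = -71 (j(H, a) = -5 + (-2 + 0)*(6 + 27) = -5 - 2*33 = -5 - 66 = -71)
(-77 + j(13, -7))*E(A, -12) = (-77 - 71)*(-12 - 1*(-11)) = -148*(-12 + 11) = -148*(-1) = 148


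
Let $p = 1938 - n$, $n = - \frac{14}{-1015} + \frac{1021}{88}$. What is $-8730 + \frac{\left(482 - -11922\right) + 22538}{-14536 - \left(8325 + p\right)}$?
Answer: $- \frac{2761631535790}{316287019} \approx -8731.4$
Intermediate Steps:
$n = \frac{148221}{12760}$ ($n = \left(-14\right) \left(- \frac{1}{1015}\right) + 1021 \cdot \frac{1}{88} = \frac{2}{145} + \frac{1021}{88} = \frac{148221}{12760} \approx 11.616$)
$p = \frac{24580659}{12760}$ ($p = 1938 - \frac{148221}{12760} = \frac{24580659}{12760} \approx 1926.4$)
$-8730 + \frac{\left(482 - -11922\right) + 22538}{-14536 - \left(8325 + p\right)} = -8730 + \frac{\left(482 - -11922\right) + 22538}{-14536 - \frac{130807659}{12760}} = -8730 + \frac{\left(482 + 11922\right) + 22538}{-14536 - \frac{130807659}{12760}} = -8730 + \frac{12404 + 22538}{-14536 - \frac{130807659}{12760}} = -8730 + \frac{34942}{- \frac{316287019}{12760}} = -8730 + 34942 \left(- \frac{12760}{316287019}\right) = -8730 - \frac{445859920}{316287019} = - \frac{2761631535790}{316287019}$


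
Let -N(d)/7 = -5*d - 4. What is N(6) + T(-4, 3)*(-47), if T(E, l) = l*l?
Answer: -185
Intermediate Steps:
T(E, l) = l²
N(d) = 28 + 35*d (N(d) = -7*(-5*d - 4) = -7*(-4 - 5*d) = 28 + 35*d)
N(6) + T(-4, 3)*(-47) = (28 + 35*6) + 3²*(-47) = (28 + 210) + 9*(-47) = 238 - 423 = -185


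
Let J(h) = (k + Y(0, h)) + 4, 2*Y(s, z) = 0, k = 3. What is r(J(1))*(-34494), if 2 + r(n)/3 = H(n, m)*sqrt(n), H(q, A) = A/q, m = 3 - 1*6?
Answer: 206964 + 310446*sqrt(7)/7 ≈ 3.2430e+5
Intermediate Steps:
m = -3 (m = 3 - 6 = -3)
Y(s, z) = 0 (Y(s, z) = (1/2)*0 = 0)
J(h) = 7 (J(h) = (3 + 0) + 4 = 3 + 4 = 7)
r(n) = -6 - 9/sqrt(n) (r(n) = -6 + 3*((-3/n)*sqrt(n)) = -6 + 3*(-3/sqrt(n)) = -6 - 9/sqrt(n))
r(J(1))*(-34494) = (-6 - 9*sqrt(7)/7)*(-34494) = 206964 + 310446*sqrt(7)/7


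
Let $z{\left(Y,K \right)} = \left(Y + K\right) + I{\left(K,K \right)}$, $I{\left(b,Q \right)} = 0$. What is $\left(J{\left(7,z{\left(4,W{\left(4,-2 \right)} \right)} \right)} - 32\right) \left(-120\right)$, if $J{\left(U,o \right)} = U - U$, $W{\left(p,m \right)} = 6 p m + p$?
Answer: $3840$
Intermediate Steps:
$W{\left(p,m \right)} = p + 6 m p$ ($W{\left(p,m \right)} = 6 m p + p = p + 6 m p$)
$z{\left(Y,K \right)} = K + Y$ ($z{\left(Y,K \right)} = \left(Y + K\right) + 0 = \left(K + Y\right) + 0 = K + Y$)
$J{\left(U,o \right)} = 0$
$\left(J{\left(7,z{\left(4,W{\left(4,-2 \right)} \right)} \right)} - 32\right) \left(-120\right) = \left(0 - 32\right) \left(-120\right) = \left(-32\right) \left(-120\right) = 3840$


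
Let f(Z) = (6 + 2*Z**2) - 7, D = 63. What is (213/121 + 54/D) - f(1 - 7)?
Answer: -57920/847 ≈ -68.383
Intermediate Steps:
f(Z) = -1 + 2*Z**2
(213/121 + 54/D) - f(1 - 7) = (213/121 + 54/63) - (-1 + 2*(1 - 7)**2) = (213*(1/121) + 54*(1/63)) - (-1 + 2*(-6)**2) = (213/121 + 6/7) - (-1 + 2*36) = 2217/847 - (-1 + 72) = 2217/847 - 1*71 = 2217/847 - 71 = -57920/847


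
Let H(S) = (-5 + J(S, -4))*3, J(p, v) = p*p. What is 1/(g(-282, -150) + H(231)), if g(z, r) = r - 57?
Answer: 1/159861 ≈ 6.2554e-6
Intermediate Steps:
J(p, v) = p**2
H(S) = -15 + 3*S**2 (H(S) = (-5 + S**2)*3 = -15 + 3*S**2)
g(z, r) = -57 + r
1/(g(-282, -150) + H(231)) = 1/((-57 - 150) + (-15 + 3*231**2)) = 1/(-207 + (-15 + 3*53361)) = 1/(-207 + (-15 + 160083)) = 1/(-207 + 160068) = 1/159861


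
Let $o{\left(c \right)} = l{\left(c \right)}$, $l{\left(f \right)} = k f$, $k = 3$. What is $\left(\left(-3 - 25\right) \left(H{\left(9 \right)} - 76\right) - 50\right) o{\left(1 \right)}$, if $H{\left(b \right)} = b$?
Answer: $5478$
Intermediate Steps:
$l{\left(f \right)} = 3 f$
$o{\left(c \right)} = 3 c$
$\left(\left(-3 - 25\right) \left(H{\left(9 \right)} - 76\right) - 50\right) o{\left(1 \right)} = \left(\left(-3 - 25\right) \left(9 - 76\right) - 50\right) 3 \cdot 1 = \left(\left(-28\right) \left(-67\right) - 50\right) 3 = \left(1876 - 50\right) 3 = 1826 \cdot 3 = 5478$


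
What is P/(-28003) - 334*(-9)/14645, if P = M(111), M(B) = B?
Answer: 82551423/410103935 ≈ 0.20129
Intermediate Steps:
P = 111
P/(-28003) - 334*(-9)/14645 = 111/(-28003) - 334*(-9)/14645 = 111*(-1/28003) + 3006*(1/14645) = -111/28003 + 3006/14645 = 82551423/410103935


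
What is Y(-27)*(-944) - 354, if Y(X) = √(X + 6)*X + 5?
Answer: -5074 + 25488*I*√21 ≈ -5074.0 + 1.168e+5*I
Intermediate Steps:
Y(X) = 5 + X*√(6 + X) (Y(X) = √(6 + X)*X + 5 = X*√(6 + X) + 5 = 5 + X*√(6 + X))
Y(-27)*(-944) - 354 = (5 - 27*√(6 - 27))*(-944) - 354 = (5 - 27*I*√21)*(-944) - 354 = (-4720 + 25488*I*√21) - 354 = -5074 + 25488*I*√21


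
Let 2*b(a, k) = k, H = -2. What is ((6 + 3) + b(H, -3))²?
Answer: 225/4 ≈ 56.250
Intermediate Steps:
b(a, k) = k/2
((6 + 3) + b(H, -3))² = ((6 + 3) + (½)*(-3))² = (9 - 3/2)² = (15/2)² = 225/4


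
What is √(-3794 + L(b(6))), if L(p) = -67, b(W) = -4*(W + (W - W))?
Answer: 3*I*√429 ≈ 62.137*I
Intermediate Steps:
b(W) = -4*W (b(W) = -4*(W + 0) = -4*W)
√(-3794 + L(b(6))) = √(-3794 - 67) = √(-3861) = 3*I*√429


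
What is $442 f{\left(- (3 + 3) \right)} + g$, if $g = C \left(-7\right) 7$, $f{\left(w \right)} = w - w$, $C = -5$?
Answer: $245$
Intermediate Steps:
$f{\left(w \right)} = 0$
$g = 245$ ($g = \left(-5\right) \left(-7\right) 7 = 35 \cdot 7 = 245$)
$442 f{\left(- (3 + 3) \right)} + g = 442 \cdot 0 + 245 = 0 + 245 = 245$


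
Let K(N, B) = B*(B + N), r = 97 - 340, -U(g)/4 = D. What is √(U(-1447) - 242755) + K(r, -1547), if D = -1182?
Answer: 2769130 + I*√238027 ≈ 2.7691e+6 + 487.88*I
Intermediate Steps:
U(g) = 4728 (U(g) = -4*(-1182) = 4728)
r = -243
√(U(-1447) - 242755) + K(r, -1547) = √(4728 - 242755) - 1547*(-1547 - 243) = √(-238027) - 1547*(-1790) = I*√238027 + 2769130 = 2769130 + I*√238027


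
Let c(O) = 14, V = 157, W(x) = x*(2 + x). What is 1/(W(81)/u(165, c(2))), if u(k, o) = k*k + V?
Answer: 27382/6723 ≈ 4.0729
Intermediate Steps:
u(k, o) = 157 + k² (u(k, o) = k*k + 157 = k² + 157 = 157 + k²)
1/(W(81)/u(165, c(2))) = 1/((81*(2 + 81))/(157 + 165²)) = 1/((81*83)/(157 + 27225)) = 1/(6723/27382) = 27382/6723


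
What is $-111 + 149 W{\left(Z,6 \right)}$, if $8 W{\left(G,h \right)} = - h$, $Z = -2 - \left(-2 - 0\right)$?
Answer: $- \frac{891}{4} \approx -222.75$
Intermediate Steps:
$Z = 0$ ($Z = -2 - \left(-2 + 0\right) = -2 - -2 = -2 + 2 = 0$)
$W{\left(G,h \right)} = - \frac{h}{8}$ ($W{\left(G,h \right)} = \frac{\left(-1\right) h}{8} = - \frac{h}{8}$)
$-111 + 149 W{\left(Z,6 \right)} = -111 + 149 \left(\left(- \frac{1}{8}\right) 6\right) = -111 + 149 \left(- \frac{3}{4}\right) = -111 - \frac{447}{4} = - \frac{891}{4}$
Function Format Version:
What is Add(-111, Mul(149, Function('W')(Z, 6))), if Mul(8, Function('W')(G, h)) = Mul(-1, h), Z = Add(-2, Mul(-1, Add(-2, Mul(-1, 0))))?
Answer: Rational(-891, 4) ≈ -222.75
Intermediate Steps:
Z = 0 (Z = Add(-2, Mul(-1, Add(-2, 0))) = Add(-2, Mul(-1, -2)) = Add(-2, 2) = 0)
Function('W')(G, h) = Mul(Rational(-1, 8), h) (Function('W')(G, h) = Mul(Rational(1, 8), Mul(-1, h)) = Mul(Rational(-1, 8), h))
Add(-111, Mul(149, Function('W')(Z, 6))) = Add(-111, Mul(149, Mul(Rational(-1, 8), 6))) = Add(-111, Mul(149, Rational(-3, 4))) = Add(-111, Rational(-447, 4)) = Rational(-891, 4)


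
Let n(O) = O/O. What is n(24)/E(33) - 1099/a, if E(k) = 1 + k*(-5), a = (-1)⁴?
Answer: -180237/164 ≈ -1099.0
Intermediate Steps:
a = 1
E(k) = 1 - 5*k
n(O) = 1
n(24)/E(33) - 1099/a = 1/(1 - 5*33) - 1099/1 = 1/(1 - 165) - 1099*1 = 1/(-164) - 1099 = 1*(-1/164) - 1099 = -1/164 - 1099 = -180237/164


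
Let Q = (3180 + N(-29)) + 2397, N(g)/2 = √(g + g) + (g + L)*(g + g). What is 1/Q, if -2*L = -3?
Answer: 8767/76860521 - 2*I*√58/76860521 ≈ 0.00011406 - 1.9817e-7*I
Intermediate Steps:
L = 3/2 (L = -½*(-3) = 3/2 ≈ 1.5000)
N(g) = 2*√2*√g + 4*g*(3/2 + g) (N(g) = 2*(√(g + g) + (g + 3/2)*(g + g)) = 2*(√(2*g) + (3/2 + g)*(2*g)) = 2*(√2*√g + 2*g*(3/2 + g)) = 2*√2*√g + 4*g*(3/2 + g))
Q = 8767 + 2*I*√58 (Q = (3180 + (4*(-29)² + 6*(-29) + 2*√2*√(-29))) + 2397 = (3180 + (4*841 - 174 + 2*√2*(I*√29))) + 2397 = (3180 + (3364 - 174 + 2*I*√58)) + 2397 = (3180 + (3190 + 2*I*√58)) + 2397 = (6370 + 2*I*√58) + 2397 = 8767 + 2*I*√58 ≈ 8767.0 + 15.232*I)
1/Q = 1/(8767 + 2*I*√58)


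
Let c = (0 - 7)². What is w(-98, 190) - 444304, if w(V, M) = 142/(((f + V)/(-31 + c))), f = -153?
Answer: -111522860/251 ≈ -4.4431e+5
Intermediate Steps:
c = 49 (c = (-7)² = 49)
w(V, M) = 142/(-17/2 + V/18) (w(V, M) = 142/(((-153 + V)/(-31 + 49))) = 142/(((-153 + V)/18)) = 142/(((-153 + V)*(1/18))) = 142/(-17/2 + V/18))
w(-98, 190) - 444304 = 2556/(-153 - 98) - 444304 = 2556/(-251) - 444304 = 2556*(-1/251) - 444304 = -2556/251 - 444304 = -111522860/251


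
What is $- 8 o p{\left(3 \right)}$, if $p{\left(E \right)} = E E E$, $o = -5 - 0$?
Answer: $1080$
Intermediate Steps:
$o = -5$ ($o = -5 + 0 = -5$)
$p{\left(E \right)} = E^{3}$ ($p{\left(E \right)} = E^{2} E = E^{3}$)
$- 8 o p{\left(3 \right)} = \left(-8\right) \left(-5\right) 3^{3} = 40 \cdot 27 = 1080$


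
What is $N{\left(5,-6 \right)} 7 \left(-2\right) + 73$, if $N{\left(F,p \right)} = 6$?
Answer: $-11$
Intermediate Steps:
$N{\left(5,-6 \right)} 7 \left(-2\right) + 73 = 6 \cdot 7 \left(-2\right) + 73 = 6 \left(-14\right) + 73 = -84 + 73 = -11$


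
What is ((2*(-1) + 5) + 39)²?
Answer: 1764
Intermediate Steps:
((2*(-1) + 5) + 39)² = ((-2 + 5) + 39)² = (3 + 39)² = 42² = 1764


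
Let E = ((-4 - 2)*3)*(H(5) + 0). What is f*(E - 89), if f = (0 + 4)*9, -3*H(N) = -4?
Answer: -4068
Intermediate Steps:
H(N) = 4/3 (H(N) = -1/3*(-4) = 4/3)
f = 36 (f = 4*9 = 36)
E = -24 (E = ((-4 - 2)*3)*(4/3 + 0) = -6*3*(4/3) = -18*4/3 = -24)
f*(E - 89) = 36*(-24 - 89) = 36*(-113) = -4068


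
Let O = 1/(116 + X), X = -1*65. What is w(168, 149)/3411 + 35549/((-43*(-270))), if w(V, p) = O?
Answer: 229042637/74803230 ≈ 3.0619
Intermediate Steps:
X = -65
O = 1/51 (O = 1/(116 - 65) = 1/51 ≈ 0.019608)
w(V, p) = 1/51
w(168, 149)/3411 + 35549/((-43*(-270))) = (1/51)/3411 + 35549/((-43*(-270))) = (1/51)*(1/3411) + 35549/11610 = 1/173961 + 35549*(1/11610) = 1/173961 + 35549/11610 = 229042637/74803230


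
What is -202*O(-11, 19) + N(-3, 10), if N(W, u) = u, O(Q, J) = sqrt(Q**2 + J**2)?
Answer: 10 - 202*sqrt(482) ≈ -4424.8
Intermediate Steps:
O(Q, J) = sqrt(J**2 + Q**2)
-202*O(-11, 19) + N(-3, 10) = -202*sqrt(19**2 + (-11)**2) + 10 = -202*sqrt(361 + 121) + 10 = -202*sqrt(482) + 10 = 10 - 202*sqrt(482)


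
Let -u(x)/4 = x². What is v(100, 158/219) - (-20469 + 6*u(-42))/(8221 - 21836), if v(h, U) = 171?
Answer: 453072/2723 ≈ 166.39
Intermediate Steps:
u(x) = -4*x²
v(100, 158/219) - (-20469 + 6*u(-42))/(8221 - 21836) = 171 - (-20469 + 6*(-4*(-42)²))/(8221 - 21836) = 171 - (-20469 + 6*(-4*1764))/(-13615) = 171 - (-20469 + 6*(-7056))*(-1)/13615 = 171 - (-20469 - 42336)*(-1)/13615 = 171 - (-62805)*(-1)/13615 = 171 - 1*12561/2723 = 171 - 12561/2723 = 453072/2723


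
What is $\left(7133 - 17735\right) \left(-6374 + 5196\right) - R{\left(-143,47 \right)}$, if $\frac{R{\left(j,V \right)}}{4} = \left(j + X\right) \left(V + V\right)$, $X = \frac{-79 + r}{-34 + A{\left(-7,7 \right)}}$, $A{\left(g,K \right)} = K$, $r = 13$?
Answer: $\frac{112878044}{9} \approx 1.2542 \cdot 10^{7}$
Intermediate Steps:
$X = \frac{22}{9}$ ($X = \frac{-79 + 13}{-34 + 7} = - \frac{66}{-27} = \left(-66\right) \left(- \frac{1}{27}\right) = \frac{22}{9} \approx 2.4444$)
$R{\left(j,V \right)} = 8 V \left(\frac{22}{9} + j\right)$ ($R{\left(j,V \right)} = 4 \left(j + \frac{22}{9}\right) \left(V + V\right) = 4 \left(\frac{22}{9} + j\right) 2 V = 4 \cdot 2 V \left(\frac{22}{9} + j\right) = 8 V \left(\frac{22}{9} + j\right)$)
$\left(7133 - 17735\right) \left(-6374 + 5196\right) - R{\left(-143,47 \right)} = \left(7133 - 17735\right) \left(-6374 + 5196\right) - \frac{8}{9} \cdot 47 \left(22 + 9 \left(-143\right)\right) = \left(-10602\right) \left(-1178\right) - \frac{8}{9} \cdot 47 \left(22 - 1287\right) = 12489156 - \frac{8}{9} \cdot 47 \left(-1265\right) = 12489156 - - \frac{475640}{9} = 12489156 + \frac{475640}{9} = \frac{112878044}{9}$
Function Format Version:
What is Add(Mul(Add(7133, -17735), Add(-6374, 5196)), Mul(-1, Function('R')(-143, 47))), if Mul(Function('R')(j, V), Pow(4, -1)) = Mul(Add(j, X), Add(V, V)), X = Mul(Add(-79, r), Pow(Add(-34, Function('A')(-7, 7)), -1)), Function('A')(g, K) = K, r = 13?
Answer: Rational(112878044, 9) ≈ 1.2542e+7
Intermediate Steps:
X = Rational(22, 9) (X = Mul(Add(-79, 13), Pow(Add(-34, 7), -1)) = Mul(-66, Pow(-27, -1)) = Mul(-66, Rational(-1, 27)) = Rational(22, 9) ≈ 2.4444)
Function('R')(j, V) = Mul(8, V, Add(Rational(22, 9), j)) (Function('R')(j, V) = Mul(4, Mul(Add(j, Rational(22, 9)), Add(V, V))) = Mul(4, Mul(Add(Rational(22, 9), j), Mul(2, V))) = Mul(4, Mul(2, V, Add(Rational(22, 9), j))) = Mul(8, V, Add(Rational(22, 9), j)))
Add(Mul(Add(7133, -17735), Add(-6374, 5196)), Mul(-1, Function('R')(-143, 47))) = Add(Mul(Add(7133, -17735), Add(-6374, 5196)), Mul(-1, Mul(Rational(8, 9), 47, Add(22, Mul(9, -143))))) = Add(Mul(-10602, -1178), Mul(-1, Mul(Rational(8, 9), 47, Add(22, -1287)))) = Add(12489156, Mul(-1, Mul(Rational(8, 9), 47, -1265))) = Add(12489156, Mul(-1, Rational(-475640, 9))) = Add(12489156, Rational(475640, 9)) = Rational(112878044, 9)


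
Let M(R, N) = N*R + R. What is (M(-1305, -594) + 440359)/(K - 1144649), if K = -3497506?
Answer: -1214224/4642155 ≈ -0.26156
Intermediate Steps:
M(R, N) = R + N*R
(M(-1305, -594) + 440359)/(K - 1144649) = (-1305*(1 - 594) + 440359)/(-3497506 - 1144649) = (-1305*(-593) + 440359)/(-4642155) = (773865 + 440359)*(-1/4642155) = 1214224*(-1/4642155) = -1214224/4642155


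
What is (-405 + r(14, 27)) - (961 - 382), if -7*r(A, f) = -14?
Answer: -982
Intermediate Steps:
r(A, f) = 2 (r(A, f) = -⅐*(-14) = 2)
(-405 + r(14, 27)) - (961 - 382) = (-405 + 2) - (961 - 382) = -403 - 1*579 = -403 - 579 = -982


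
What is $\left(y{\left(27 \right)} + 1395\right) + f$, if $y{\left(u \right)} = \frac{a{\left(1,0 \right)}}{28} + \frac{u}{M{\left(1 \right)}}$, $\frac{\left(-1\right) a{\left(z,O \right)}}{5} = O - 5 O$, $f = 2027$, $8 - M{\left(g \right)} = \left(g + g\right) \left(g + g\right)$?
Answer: $\frac{13715}{4} \approx 3428.8$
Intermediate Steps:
$M{\left(g \right)} = 8 - 4 g^{2}$ ($M{\left(g \right)} = 8 - \left(g + g\right) \left(g + g\right) = 8 - 2 g 2 g = 8 - 4 g^{2}$)
$a{\left(z,O \right)} = 20 O$ ($a{\left(z,O \right)} = - 5 \left(O - 5 O\right) = - 5 \left(- 4 O\right) = 20 O$)
$y{\left(u \right)} = \frac{u}{4}$ ($y{\left(u \right)} = \frac{20 \cdot 0}{28} + \frac{u}{8 - 4 \cdot 1^{2}} = 0 \cdot \frac{1}{28} + \frac{u}{8 - 4} = 0 + \frac{u}{8 - 4} = 0 + \frac{u}{4} = \frac{u}{4}$)
$\left(y{\left(27 \right)} + 1395\right) + f = \left(\frac{1}{4} \cdot 27 + 1395\right) + 2027 = \left(\frac{27}{4} + 1395\right) + 2027 = \frac{5607}{4} + 2027 = \frac{13715}{4}$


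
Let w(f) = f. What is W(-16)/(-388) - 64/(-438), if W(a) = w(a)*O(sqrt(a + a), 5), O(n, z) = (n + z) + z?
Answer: 11864/21243 + 16*I*sqrt(2)/97 ≈ 0.55849 + 0.23327*I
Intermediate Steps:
O(n, z) = n + 2*z
W(a) = a*(10 + sqrt(2)*sqrt(a)) (W(a) = a*(sqrt(a + a) + 2*5) = a*(sqrt(2*a) + 10) = a*(sqrt(2)*sqrt(a) + 10) = a*(10 + sqrt(2)*sqrt(a)))
W(-16)/(-388) - 64/(-438) = -16*(10 + sqrt(2)*sqrt(-16))/(-388) - 64/(-438) = -16*(10 + sqrt(2)*(4*I))*(-1/388) - 64*(-1/438) = -16*(10 + 4*I*sqrt(2))*(-1/388) + 32/219 = (-160 - 64*I*sqrt(2))*(-1/388) + 32/219 = (40/97 + 16*I*sqrt(2)/97) + 32/219 = 11864/21243 + 16*I*sqrt(2)/97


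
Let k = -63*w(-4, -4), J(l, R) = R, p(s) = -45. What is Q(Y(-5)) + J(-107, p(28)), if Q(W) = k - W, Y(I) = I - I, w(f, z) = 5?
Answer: -360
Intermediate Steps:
Y(I) = 0
k = -315 (k = -63*5 = -315)
Q(W) = -315 - W
Q(Y(-5)) + J(-107, p(28)) = (-315 - 1*0) - 45 = (-315 + 0) - 45 = -315 - 45 = -360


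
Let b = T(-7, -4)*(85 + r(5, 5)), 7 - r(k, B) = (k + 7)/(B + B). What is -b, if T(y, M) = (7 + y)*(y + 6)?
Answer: 0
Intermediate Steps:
T(y, M) = (6 + y)*(7 + y) (T(y, M) = (7 + y)*(6 + y) = (6 + y)*(7 + y))
r(k, B) = 7 - (7 + k)/(2*B) (r(k, B) = 7 - (k + 7)/(B + B) = 7 - (7 + k)/(2*B))
b = 0 (b = (42 + (-7)**2 + 13*(-7))*(85 + (1/2)*(-7 - 1*5 + 14*5)/5) = (42 + 49 - 91)*(85 + (1/2)*(1/5)*(-7 - 5 + 70)) = 0*(85 + (1/2)*(1/5)*58) = 0*(85 + 29/5) = 0*(454/5) = 0)
-b = -1*0 = 0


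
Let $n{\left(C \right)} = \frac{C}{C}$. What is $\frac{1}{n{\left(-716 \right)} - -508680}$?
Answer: $\frac{1}{508681} \approx 1.9659 \cdot 10^{-6}$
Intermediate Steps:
$n{\left(C \right)} = 1$
$\frac{1}{n{\left(-716 \right)} - -508680} = \frac{1}{1 - -508680} = \frac{1}{1 + 508680} = \frac{1}{508681}$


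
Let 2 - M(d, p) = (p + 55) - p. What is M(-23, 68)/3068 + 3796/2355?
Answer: 11521313/7225140 ≈ 1.5946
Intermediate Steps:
M(d, p) = -53 (M(d, p) = 2 - ((p + 55) - p) = 2 - ((55 + p) - p) = 2 - 1*55 = 2 - 55 = -53)
M(-23, 68)/3068 + 3796/2355 = -53/3068 + 3796/2355 = 11521313/7225140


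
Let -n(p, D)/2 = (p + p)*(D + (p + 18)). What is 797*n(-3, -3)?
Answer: 114768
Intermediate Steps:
n(p, D) = -4*p*(18 + D + p) (n(p, D) = -2*(p + p)*(D + (p + 18)) = -2*2*p*(D + (18 + p)) = -2*2*p*(18 + D + p) = -4*p*(18 + D + p))
797*n(-3, -3) = 797*(-4*(-3)*(18 - 3 - 3)) = 797*(-4*(-3)*12) = 797*144 = 114768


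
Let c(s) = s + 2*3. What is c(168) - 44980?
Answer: -44806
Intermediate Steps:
c(s) = 6 + s (c(s) = s + 6 = 6 + s)
c(168) - 44980 = (6 + 168) - 44980 = 174 - 44980 = -44806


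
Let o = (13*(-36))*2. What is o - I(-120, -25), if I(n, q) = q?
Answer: -911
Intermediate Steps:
o = -936 (o = -468*2 = -936)
o - I(-120, -25) = -936 - 1*(-25) = -936 + 25 = -911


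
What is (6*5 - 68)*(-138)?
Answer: 5244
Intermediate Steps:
(6*5 - 68)*(-138) = (30 - 68)*(-138) = -38*(-138) = 5244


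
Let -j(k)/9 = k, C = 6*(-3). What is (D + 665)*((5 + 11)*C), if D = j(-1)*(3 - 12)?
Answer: -168192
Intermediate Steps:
C = -18
j(k) = -9*k
D = -81 (D = (-9*(-1))*(3 - 12) = 9*(-9) = -81)
(D + 665)*((5 + 11)*C) = (-81 + 665)*((5 + 11)*(-18)) = 584*(16*(-18)) = 584*(-288) = -168192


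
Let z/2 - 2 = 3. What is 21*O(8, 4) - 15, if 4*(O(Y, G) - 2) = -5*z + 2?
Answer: -225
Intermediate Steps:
z = 10 (z = 4 + 2*3 = 4 + 6 = 10)
O(Y, G) = -10 (O(Y, G) = 2 + (-5*10 + 2)/4 = 2 + (-50 + 2)/4 = 2 + (1/4)*(-48) = 2 - 12 = -10)
21*O(8, 4) - 15 = 21*(-10) - 15 = -210 - 15 = -225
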